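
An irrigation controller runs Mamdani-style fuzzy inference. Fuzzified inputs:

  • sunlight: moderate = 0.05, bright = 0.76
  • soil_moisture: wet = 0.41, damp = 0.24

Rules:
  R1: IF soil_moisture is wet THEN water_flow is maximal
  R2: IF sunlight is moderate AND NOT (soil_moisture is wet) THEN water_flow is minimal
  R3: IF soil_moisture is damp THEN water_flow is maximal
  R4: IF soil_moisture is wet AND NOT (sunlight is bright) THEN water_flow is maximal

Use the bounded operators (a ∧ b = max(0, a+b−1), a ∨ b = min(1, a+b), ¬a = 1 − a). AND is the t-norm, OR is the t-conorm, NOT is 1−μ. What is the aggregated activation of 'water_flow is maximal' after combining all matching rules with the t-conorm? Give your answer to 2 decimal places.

0.65

R1: wet=0.41 → w = 0.41
R2: moderate=0.05, ¬wet=1−0.41=0.59; AND[max(0, a+b−1)] → w = 0.00
R3: damp=0.24 → w = 0.24
R4: wet=0.41, ¬bright=1−0.76=0.24; AND[max(0, a+b−1)] → w = 0.00
Rules with consequent 'maximal': {R1, R3, R4} → strengths 0.41, 0.24, 0.00
Aggregate via t-conorm [min(1, a+b)]: 0.65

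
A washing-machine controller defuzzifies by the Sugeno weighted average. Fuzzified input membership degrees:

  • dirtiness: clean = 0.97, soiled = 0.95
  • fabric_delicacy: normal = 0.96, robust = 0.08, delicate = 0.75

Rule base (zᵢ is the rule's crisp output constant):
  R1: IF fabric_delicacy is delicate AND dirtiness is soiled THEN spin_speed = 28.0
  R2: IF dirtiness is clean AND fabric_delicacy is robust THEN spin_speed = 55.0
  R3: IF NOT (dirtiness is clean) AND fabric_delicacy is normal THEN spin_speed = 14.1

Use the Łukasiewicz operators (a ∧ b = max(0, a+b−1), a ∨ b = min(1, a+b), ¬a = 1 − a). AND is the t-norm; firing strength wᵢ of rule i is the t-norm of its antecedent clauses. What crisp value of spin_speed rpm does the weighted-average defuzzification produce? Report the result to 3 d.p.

29.800

R1 (z=28.0): delicate=0.75, soiled=0.95; AND[max(0, a+b−1)] → w = 0.70
R2 (z=55.0): clean=0.97, robust=0.08; AND[max(0, a+b−1)] → w = 0.05
R3 (z=14.1): ¬clean=1−0.97=0.03, normal=0.96; AND[max(0, a+b−1)] → w = 0.00
Weighted average = (0.70·28.0 + 0.05·55.0 + 0.00·14.1) / (0.70 + 0.05 + 0.00)
  = 22.3500 / 0.7500 = 29.800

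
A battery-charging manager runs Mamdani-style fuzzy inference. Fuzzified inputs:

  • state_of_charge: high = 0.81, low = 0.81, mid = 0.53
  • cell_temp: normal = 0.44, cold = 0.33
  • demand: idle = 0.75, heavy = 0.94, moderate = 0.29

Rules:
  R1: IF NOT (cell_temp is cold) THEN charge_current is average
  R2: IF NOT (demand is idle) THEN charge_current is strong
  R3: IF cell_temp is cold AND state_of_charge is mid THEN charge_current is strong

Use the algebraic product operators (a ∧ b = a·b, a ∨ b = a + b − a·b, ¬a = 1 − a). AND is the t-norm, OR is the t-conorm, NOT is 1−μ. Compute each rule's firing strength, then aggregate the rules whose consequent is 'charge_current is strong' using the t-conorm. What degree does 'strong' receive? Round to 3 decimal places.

0.381

R1: ¬cold=1−0.33=0.67 → w = 0.6700
R2: ¬idle=1−0.75=0.25 → w = 0.2500
R3: cold=0.33, mid=0.53; AND[a·b] → w = 0.1749
Rules with consequent 'strong': {R2, R3} → strengths 0.2500, 0.1749
Aggregate via t-conorm [a + b − a·b]: 0.3812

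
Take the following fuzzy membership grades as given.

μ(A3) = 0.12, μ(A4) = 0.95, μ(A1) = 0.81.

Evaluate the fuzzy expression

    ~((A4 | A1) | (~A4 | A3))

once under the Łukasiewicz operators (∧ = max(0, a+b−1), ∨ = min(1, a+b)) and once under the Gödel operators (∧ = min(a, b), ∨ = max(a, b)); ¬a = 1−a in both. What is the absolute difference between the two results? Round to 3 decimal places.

0.050

Under Łukasiewicz:
  A4 | A1 = min(1, a+b) on (0.95, 0.81) = 1.00
  ~A4 = 1 − 0.95 = 0.05
  ~A4 | A3 = min(1, a+b) on (0.05, 0.12) = 0.17
  (A4 | A1) | (~A4 | A3) = min(1, a+b) on (1.00, 0.17) = 1.00
  ~((A4 | A1) | (~A4 | A3)) = 1 − 1.00 = 0.00
  → value = 0.0000
Under Gödel:
  A4 | A1 = max(a, b) on (0.95, 0.81) = 0.95
  ~A4 = 1 − 0.95 = 0.05
  ~A4 | A3 = max(a, b) on (0.05, 0.12) = 0.12
  (A4 | A1) | (~A4 | A3) = max(a, b) on (0.95, 0.12) = 0.95
  ~((A4 | A1) | (~A4 | A3)) = 1 − 0.95 = 0.05
  → value = 0.0500
|0.0000 − 0.0500| = 0.050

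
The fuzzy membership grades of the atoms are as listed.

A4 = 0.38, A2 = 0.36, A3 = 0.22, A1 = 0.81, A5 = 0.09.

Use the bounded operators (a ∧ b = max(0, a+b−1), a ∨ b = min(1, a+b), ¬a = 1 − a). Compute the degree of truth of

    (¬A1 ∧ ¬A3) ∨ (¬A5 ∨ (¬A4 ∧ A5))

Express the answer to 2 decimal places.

¬A1 = 1 − 0.81 = 0.19
¬A3 = 1 − 0.22 = 0.78
¬A1 ∧ ¬A3 = max(0, a+b−1) on (0.19, 0.78) = 0.00
¬A5 = 1 − 0.09 = 0.91
¬A4 = 1 − 0.38 = 0.62
¬A4 ∧ A5 = max(0, a+b−1) on (0.62, 0.09) = 0.00
¬A5 ∨ (¬A4 ∧ A5) = min(1, a+b) on (0.91, 0.00) = 0.91
(¬A1 ∧ ¬A3) ∨ (¬A5 ∨ (¬A4 ∧ A5)) = min(1, a+b) on (0.00, 0.91) = 0.91

0.91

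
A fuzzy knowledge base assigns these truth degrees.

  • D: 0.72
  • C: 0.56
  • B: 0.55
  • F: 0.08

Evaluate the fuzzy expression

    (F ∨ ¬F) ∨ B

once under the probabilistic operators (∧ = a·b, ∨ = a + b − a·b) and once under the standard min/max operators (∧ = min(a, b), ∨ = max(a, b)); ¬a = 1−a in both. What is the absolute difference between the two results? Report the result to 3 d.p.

0.047

Under probabilistic:
  ¬F = 1 − 0.0800 = 0.9200
  F ∨ ¬F = a + b − a·b on (0.0800, 0.9200) = 0.9264
  (F ∨ ¬F) ∨ B = a + b − a·b on (0.9264, 0.5500) = 0.9669
  → value = 0.9669
Under standard min/max:
  ¬F = 1 − 0.08 = 0.92
  F ∨ ¬F = max(a, b) on (0.08, 0.92) = 0.92
  (F ∨ ¬F) ∨ B = max(a, b) on (0.92, 0.55) = 0.92
  → value = 0.9200
|0.9669 − 0.9200| = 0.047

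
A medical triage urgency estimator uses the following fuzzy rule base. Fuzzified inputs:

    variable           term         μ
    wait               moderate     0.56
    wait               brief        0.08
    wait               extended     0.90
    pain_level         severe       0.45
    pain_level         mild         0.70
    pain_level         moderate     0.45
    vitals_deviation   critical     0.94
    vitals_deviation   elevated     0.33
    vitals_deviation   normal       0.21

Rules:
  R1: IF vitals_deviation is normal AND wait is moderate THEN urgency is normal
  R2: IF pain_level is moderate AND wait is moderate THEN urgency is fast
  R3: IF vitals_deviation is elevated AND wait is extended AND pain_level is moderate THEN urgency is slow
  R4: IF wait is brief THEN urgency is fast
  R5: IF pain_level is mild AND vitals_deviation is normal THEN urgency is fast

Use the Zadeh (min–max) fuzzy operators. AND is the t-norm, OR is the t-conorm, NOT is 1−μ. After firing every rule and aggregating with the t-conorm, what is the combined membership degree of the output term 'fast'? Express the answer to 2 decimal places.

0.45

R1: normal=0.21, moderate=0.56; AND[min(a, b)] → w = 0.21
R2: moderate=0.45, moderate=0.56; AND[min(a, b)] → w = 0.45
R3: elevated=0.33, extended=0.90, moderate=0.45; AND[min(a, b)] → w = 0.33
R4: brief=0.08 → w = 0.08
R5: mild=0.70, normal=0.21; AND[min(a, b)] → w = 0.21
Rules with consequent 'fast': {R2, R4, R5} → strengths 0.45, 0.08, 0.21
Aggregate via t-conorm [max(a, b)]: 0.45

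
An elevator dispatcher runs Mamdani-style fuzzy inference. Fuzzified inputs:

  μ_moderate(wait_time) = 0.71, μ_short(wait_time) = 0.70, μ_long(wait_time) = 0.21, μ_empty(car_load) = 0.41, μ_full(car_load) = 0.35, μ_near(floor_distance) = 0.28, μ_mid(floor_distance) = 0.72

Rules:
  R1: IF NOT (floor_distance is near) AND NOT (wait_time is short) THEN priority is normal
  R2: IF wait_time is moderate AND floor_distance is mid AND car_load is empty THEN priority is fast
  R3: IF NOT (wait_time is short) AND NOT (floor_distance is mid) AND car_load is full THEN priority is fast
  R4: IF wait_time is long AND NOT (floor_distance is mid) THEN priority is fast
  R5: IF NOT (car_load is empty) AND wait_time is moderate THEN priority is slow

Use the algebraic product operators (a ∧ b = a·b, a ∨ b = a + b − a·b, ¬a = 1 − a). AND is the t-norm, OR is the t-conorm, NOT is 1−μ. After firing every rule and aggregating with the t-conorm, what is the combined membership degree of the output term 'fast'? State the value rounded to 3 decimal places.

0.278

R1: ¬near=1−0.28=0.72, ¬short=1−0.70=0.30; AND[a·b] → w = 0.2160
R2: moderate=0.71, mid=0.72, empty=0.41; AND[a·b] → w = 0.2096
R3: ¬short=1−0.70=0.30, ¬mid=1−0.72=0.28, full=0.35; AND[a·b] → w = 0.0294
R4: long=0.21, ¬mid=1−0.72=0.28; AND[a·b] → w = 0.0588
R5: ¬empty=1−0.41=0.59, moderate=0.71; AND[a·b] → w = 0.4189
Rules with consequent 'fast': {R2, R3, R4} → strengths 0.2096, 0.0294, 0.0588
Aggregate via t-conorm [a + b − a·b]: 0.2779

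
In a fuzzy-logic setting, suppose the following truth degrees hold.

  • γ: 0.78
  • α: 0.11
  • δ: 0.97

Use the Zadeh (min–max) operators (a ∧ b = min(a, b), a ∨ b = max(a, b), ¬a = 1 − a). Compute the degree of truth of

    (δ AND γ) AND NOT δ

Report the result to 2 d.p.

0.03

δ AND γ = min(a, b) on (0.97, 0.78) = 0.78
NOT δ = 1 − 0.97 = 0.03
(δ AND γ) AND NOT δ = min(a, b) on (0.78, 0.03) = 0.03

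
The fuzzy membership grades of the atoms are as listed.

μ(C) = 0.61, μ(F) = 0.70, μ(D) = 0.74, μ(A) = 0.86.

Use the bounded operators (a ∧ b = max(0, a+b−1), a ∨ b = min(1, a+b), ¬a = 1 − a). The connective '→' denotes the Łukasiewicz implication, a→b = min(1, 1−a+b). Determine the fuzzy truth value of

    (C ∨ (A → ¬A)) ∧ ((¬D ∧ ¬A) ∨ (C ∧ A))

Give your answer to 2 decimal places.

0.36

¬A = 1 − 0.86 = 0.14
A → ¬A  [Łukasiewicz: min(1, 1−a+b)] with a=0.86, b=0.14 → 0.28
C ∨ (A → ¬A) = min(1, a+b) on (0.61, 0.28) = 0.89
¬D = 1 − 0.74 = 0.26
¬A = 1 − 0.86 = 0.14
¬D ∧ ¬A = max(0, a+b−1) on (0.26, 0.14) = 0.00
C ∧ A = max(0, a+b−1) on (0.61, 0.86) = 0.47
(¬D ∧ ¬A) ∨ (C ∧ A) = min(1, a+b) on (0.00, 0.47) = 0.47
(C ∨ (A → ¬A)) ∧ ((¬D ∧ ¬A) ∨ (C ∧ A)) = max(0, a+b−1) on (0.89, 0.47) = 0.36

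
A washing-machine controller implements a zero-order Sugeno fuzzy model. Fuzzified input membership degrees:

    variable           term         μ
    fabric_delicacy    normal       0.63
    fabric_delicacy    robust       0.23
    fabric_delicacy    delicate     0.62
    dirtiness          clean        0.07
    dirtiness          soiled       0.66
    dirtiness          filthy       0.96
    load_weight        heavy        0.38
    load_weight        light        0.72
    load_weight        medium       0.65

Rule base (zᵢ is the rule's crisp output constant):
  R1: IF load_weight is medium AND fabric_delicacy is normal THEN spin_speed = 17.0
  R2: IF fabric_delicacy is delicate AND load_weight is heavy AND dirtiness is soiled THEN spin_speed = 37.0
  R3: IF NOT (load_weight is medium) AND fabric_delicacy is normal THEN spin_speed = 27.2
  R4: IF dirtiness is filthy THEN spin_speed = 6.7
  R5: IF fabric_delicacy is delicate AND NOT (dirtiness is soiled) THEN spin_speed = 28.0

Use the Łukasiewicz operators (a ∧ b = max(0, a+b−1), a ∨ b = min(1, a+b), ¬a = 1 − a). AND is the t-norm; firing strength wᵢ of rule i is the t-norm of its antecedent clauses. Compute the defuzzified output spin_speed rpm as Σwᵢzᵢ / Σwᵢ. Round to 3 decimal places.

9.026

R1 (z=17.0): medium=0.65, normal=0.63; AND[max(0, a+b−1)] → w = 0.28
R2 (z=37.0): delicate=0.62, heavy=0.38, soiled=0.66; AND[max(0, a+b−1)] → w = 0.00
R3 (z=27.2): ¬medium=1−0.65=0.35, normal=0.63; AND[max(0, a+b−1)] → w = 0.00
R4 (z=6.7): filthy=0.96 → w = 0.96
R5 (z=28.0): delicate=0.62, ¬soiled=1−0.66=0.34; AND[max(0, a+b−1)] → w = 0.00
Weighted average = (0.28·17.0 + 0.00·37.0 + 0.00·27.2 + 0.96·6.7 + 0.00·28.0) / (0.28 + 0.00 + 0.00 + 0.96 + 0.00)
  = 11.1920 / 1.2400 = 9.026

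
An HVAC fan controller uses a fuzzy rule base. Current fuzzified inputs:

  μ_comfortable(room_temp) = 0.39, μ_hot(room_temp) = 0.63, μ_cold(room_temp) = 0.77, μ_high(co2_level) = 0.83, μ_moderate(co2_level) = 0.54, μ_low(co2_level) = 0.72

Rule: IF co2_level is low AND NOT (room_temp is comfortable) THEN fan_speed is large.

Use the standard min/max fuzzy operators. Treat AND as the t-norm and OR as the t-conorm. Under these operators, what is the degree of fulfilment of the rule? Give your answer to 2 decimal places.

firing strength: low=0.72, ¬comfortable=1−0.39=0.61; AND[min(a, b)] → w = 0.61

0.61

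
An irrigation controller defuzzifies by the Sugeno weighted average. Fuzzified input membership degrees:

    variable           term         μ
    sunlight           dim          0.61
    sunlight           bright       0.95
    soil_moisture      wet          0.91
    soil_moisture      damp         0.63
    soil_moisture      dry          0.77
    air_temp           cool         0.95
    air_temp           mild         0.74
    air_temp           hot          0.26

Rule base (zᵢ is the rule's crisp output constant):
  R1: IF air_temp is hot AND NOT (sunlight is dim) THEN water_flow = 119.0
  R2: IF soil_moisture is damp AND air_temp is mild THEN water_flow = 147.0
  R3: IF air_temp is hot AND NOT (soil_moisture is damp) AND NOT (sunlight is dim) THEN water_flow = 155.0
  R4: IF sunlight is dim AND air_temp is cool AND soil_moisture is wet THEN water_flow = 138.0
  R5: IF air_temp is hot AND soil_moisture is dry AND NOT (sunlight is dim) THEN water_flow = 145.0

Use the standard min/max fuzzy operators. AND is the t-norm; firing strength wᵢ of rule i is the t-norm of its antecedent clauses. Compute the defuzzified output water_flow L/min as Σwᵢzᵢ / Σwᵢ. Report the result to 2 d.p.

141.45

R1 (z=119.0): hot=0.26, ¬dim=1−0.61=0.39; AND[min(a, b)] → w = 0.26
R2 (z=147.0): damp=0.63, mild=0.74; AND[min(a, b)] → w = 0.63
R3 (z=155.0): hot=0.26, ¬damp=1−0.63=0.37, ¬dim=1−0.61=0.39; AND[min(a, b)] → w = 0.26
R4 (z=138.0): dim=0.61, cool=0.95, wet=0.91; AND[min(a, b)] → w = 0.61
R5 (z=145.0): hot=0.26, dry=0.77, ¬dim=1−0.61=0.39; AND[min(a, b)] → w = 0.26
Weighted average = (0.26·119.0 + 0.63·147.0 + 0.26·155.0 + 0.61·138.0 + 0.26·145.0) / (0.26 + 0.63 + 0.26 + 0.61 + 0.26)
  = 285.7300 / 2.0200 = 141.45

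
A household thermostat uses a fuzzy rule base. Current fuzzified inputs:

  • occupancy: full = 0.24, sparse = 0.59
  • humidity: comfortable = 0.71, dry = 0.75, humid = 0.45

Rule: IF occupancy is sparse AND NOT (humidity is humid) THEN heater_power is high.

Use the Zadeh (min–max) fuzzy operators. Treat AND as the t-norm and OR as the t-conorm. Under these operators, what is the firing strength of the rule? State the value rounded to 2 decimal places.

firing strength: sparse=0.59, ¬humid=1−0.45=0.55; AND[min(a, b)] → w = 0.55

0.55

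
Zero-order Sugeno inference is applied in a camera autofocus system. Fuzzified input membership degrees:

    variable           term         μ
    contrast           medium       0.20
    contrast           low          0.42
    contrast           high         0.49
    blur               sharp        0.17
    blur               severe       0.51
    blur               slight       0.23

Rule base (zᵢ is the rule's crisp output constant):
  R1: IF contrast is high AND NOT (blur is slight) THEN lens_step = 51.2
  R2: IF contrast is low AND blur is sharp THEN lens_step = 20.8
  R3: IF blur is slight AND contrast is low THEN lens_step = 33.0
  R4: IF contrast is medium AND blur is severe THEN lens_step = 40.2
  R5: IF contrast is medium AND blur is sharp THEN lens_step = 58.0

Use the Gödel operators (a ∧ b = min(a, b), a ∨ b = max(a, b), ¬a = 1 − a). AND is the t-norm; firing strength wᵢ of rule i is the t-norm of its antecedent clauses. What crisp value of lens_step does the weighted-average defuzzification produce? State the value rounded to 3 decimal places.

R1 (z=51.2): high=0.49, ¬slight=1−0.23=0.77; AND[min(a, b)] → w = 0.49
R2 (z=20.8): low=0.42, sharp=0.17; AND[min(a, b)] → w = 0.17
R3 (z=33.0): slight=0.23, low=0.42; AND[min(a, b)] → w = 0.23
R4 (z=40.2): medium=0.20, severe=0.51; AND[min(a, b)] → w = 0.20
R5 (z=58.0): medium=0.20, sharp=0.17; AND[min(a, b)] → w = 0.17
Weighted average = (0.49·51.2 + 0.17·20.8 + 0.23·33.0 + 0.20·40.2 + 0.17·58.0) / (0.49 + 0.17 + 0.23 + 0.20 + 0.17)
  = 54.1140 / 1.2600 = 42.948

42.948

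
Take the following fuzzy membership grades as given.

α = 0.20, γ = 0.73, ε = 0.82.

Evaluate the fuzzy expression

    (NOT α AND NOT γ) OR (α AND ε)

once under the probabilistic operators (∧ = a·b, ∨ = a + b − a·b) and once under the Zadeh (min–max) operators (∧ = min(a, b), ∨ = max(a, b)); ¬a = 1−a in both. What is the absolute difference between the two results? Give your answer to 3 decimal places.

0.075

Under probabilistic:
  NOT α = 1 − 0.2000 = 0.8000
  NOT γ = 1 − 0.7300 = 0.2700
  NOT α AND NOT γ = a·b on (0.8000, 0.2700) = 0.2160
  α AND ε = a·b on (0.2000, 0.8200) = 0.1640
  (NOT α AND NOT γ) OR (α AND ε) = a + b − a·b on (0.2160, 0.1640) = 0.3446
  → value = 0.3446
Under Zadeh (min–max):
  NOT α = 1 − 0.20 = 0.80
  NOT γ = 1 − 0.73 = 0.27
  NOT α AND NOT γ = min(a, b) on (0.80, 0.27) = 0.27
  α AND ε = min(a, b) on (0.20, 0.82) = 0.20
  (NOT α AND NOT γ) OR (α AND ε) = max(a, b) on (0.27, 0.20) = 0.27
  → value = 0.2700
|0.3446 − 0.2700| = 0.075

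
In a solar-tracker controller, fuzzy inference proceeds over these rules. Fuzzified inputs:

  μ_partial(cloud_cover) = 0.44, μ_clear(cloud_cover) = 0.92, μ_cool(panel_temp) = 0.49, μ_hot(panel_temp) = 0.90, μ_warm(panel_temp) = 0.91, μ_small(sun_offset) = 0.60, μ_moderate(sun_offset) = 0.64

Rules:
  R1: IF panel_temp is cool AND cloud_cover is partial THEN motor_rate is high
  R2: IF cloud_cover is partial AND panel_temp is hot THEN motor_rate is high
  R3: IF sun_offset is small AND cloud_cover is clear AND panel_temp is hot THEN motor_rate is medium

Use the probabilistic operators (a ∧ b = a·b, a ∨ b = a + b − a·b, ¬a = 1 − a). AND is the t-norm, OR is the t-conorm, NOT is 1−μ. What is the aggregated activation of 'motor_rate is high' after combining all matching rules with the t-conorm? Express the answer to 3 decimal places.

0.526

R1: cool=0.49, partial=0.44; AND[a·b] → w = 0.2156
R2: partial=0.44, hot=0.90; AND[a·b] → w = 0.3960
R3: small=0.60, clear=0.92, hot=0.90; AND[a·b] → w = 0.4968
Rules with consequent 'high': {R1, R2} → strengths 0.2156, 0.3960
Aggregate via t-conorm [a + b − a·b]: 0.5262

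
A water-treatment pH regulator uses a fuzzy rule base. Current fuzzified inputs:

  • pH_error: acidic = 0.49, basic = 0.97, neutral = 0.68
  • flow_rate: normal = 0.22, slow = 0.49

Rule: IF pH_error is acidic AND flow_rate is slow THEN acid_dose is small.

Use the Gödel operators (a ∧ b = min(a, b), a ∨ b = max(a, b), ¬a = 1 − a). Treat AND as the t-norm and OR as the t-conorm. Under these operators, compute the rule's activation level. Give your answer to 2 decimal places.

firing strength: acidic=0.49, slow=0.49; AND[min(a, b)] → w = 0.49

0.49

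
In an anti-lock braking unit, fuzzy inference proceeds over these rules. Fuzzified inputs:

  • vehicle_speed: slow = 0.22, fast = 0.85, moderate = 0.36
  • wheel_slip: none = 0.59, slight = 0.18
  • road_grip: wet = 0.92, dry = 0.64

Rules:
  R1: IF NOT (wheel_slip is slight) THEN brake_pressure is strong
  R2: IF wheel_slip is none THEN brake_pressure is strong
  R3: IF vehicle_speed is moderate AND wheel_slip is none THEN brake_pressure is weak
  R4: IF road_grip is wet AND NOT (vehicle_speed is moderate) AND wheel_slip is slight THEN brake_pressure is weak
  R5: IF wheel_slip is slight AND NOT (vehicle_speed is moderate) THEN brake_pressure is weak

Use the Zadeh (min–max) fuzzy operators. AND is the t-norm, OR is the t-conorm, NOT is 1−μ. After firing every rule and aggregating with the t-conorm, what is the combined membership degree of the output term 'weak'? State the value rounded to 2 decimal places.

0.36

R1: ¬slight=1−0.18=0.82 → w = 0.82
R2: none=0.59 → w = 0.59
R3: moderate=0.36, none=0.59; AND[min(a, b)] → w = 0.36
R4: wet=0.92, ¬moderate=1−0.36=0.64, slight=0.18; AND[min(a, b)] → w = 0.18
R5: slight=0.18, ¬moderate=1−0.36=0.64; AND[min(a, b)] → w = 0.18
Rules with consequent 'weak': {R3, R4, R5} → strengths 0.36, 0.18, 0.18
Aggregate via t-conorm [max(a, b)]: 0.36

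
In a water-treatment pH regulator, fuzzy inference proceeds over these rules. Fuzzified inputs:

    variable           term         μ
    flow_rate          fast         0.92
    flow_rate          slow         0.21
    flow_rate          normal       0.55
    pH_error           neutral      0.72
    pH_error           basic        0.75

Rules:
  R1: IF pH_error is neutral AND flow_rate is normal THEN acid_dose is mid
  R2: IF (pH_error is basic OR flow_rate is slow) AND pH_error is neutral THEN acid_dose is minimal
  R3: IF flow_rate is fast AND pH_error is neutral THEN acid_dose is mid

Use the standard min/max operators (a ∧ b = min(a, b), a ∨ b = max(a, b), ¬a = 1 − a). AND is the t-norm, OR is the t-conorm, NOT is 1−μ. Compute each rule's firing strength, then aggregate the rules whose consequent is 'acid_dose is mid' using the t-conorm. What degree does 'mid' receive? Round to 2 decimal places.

R1: neutral=0.72, normal=0.55; AND[min(a, b)] → w = 0.55
R2: (basic=0.75 OR slow=0.21) = 0.75; AND[min(a, b)] with neutral=0.72 → w = 0.72
R3: fast=0.92, neutral=0.72; AND[min(a, b)] → w = 0.72
Rules with consequent 'mid': {R1, R3} → strengths 0.55, 0.72
Aggregate via t-conorm [max(a, b)]: 0.72

0.72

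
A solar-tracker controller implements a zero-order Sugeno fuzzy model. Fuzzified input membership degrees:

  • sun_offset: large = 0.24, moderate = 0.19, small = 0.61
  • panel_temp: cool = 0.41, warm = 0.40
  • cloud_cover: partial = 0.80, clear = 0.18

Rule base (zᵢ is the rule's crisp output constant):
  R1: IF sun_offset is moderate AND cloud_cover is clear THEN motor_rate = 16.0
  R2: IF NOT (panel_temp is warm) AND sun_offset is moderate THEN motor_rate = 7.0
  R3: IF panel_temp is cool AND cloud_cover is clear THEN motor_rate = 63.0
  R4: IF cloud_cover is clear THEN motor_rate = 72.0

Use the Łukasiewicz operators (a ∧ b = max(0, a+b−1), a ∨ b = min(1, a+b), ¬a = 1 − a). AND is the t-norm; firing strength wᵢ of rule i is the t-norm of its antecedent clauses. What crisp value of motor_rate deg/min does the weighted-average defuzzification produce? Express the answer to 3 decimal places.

R1 (z=16.0): moderate=0.19, clear=0.18; AND[max(0, a+b−1)] → w = 0.00
R2 (z=7.0): ¬warm=1−0.40=0.60, moderate=0.19; AND[max(0, a+b−1)] → w = 0.00
R3 (z=63.0): cool=0.41, clear=0.18; AND[max(0, a+b−1)] → w = 0.00
R4 (z=72.0): clear=0.18 → w = 0.18
Weighted average = (0.00·16.0 + 0.00·7.0 + 0.00·63.0 + 0.18·72.0) / (0.00 + 0.00 + 0.00 + 0.18)
  = 12.9600 / 0.1800 = 72.000

72.000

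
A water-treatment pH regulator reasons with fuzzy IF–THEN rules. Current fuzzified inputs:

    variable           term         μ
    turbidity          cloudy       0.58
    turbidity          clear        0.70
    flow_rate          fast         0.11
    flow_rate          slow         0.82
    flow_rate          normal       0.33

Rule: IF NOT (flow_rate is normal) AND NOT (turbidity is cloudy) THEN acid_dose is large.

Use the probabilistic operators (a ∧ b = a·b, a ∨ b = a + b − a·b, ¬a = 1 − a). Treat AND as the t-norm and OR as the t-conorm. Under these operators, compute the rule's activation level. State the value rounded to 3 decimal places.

firing strength: ¬normal=1−0.33=0.67, ¬cloudy=1−0.58=0.42; AND[a·b] → w = 0.2814

0.281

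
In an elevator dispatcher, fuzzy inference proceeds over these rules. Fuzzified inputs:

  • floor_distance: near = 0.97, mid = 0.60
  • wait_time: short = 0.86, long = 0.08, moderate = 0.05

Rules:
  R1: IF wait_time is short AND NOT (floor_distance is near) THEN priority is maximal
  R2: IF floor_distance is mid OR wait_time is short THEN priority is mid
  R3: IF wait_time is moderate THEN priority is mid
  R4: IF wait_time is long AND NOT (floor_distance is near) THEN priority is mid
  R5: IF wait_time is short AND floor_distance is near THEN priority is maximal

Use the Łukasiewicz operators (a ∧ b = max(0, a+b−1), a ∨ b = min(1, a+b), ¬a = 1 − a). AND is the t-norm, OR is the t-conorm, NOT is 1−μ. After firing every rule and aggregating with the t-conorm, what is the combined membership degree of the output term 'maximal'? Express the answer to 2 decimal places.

R1: short=0.86, ¬near=1−0.97=0.03; AND[max(0, a+b−1)] → w = 0.00
R2: mid=0.60, short=0.86; OR[min(1, a+b)] → w = 1.00
R3: moderate=0.05 → w = 0.05
R4: long=0.08, ¬near=1−0.97=0.03; AND[max(0, a+b−1)] → w = 0.00
R5: short=0.86, near=0.97; AND[max(0, a+b−1)] → w = 0.83
Rules with consequent 'maximal': {R1, R5} → strengths 0.00, 0.83
Aggregate via t-conorm [min(1, a+b)]: 0.83

0.83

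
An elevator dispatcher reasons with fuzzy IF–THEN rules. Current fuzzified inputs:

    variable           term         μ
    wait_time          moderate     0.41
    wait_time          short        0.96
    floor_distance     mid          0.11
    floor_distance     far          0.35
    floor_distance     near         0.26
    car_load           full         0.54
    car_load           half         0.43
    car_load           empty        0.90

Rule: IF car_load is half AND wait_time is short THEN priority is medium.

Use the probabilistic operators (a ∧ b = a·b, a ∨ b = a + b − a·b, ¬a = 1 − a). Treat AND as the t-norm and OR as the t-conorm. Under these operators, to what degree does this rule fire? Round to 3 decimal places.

firing strength: half=0.43, short=0.96; AND[a·b] → w = 0.4128

0.413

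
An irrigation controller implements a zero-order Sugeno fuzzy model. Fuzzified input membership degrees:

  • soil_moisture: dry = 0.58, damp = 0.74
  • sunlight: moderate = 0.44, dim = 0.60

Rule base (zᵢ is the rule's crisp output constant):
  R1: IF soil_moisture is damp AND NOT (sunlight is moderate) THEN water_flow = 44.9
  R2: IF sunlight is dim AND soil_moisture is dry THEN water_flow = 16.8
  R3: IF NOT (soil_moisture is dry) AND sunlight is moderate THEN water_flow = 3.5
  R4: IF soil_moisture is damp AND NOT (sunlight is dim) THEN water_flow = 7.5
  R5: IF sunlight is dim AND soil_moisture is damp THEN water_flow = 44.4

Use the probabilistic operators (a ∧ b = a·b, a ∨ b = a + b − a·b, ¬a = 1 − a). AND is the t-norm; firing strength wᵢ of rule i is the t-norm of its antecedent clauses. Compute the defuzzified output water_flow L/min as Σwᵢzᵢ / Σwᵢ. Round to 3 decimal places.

27.877

R1 (z=44.9): damp=0.74, ¬moderate=1−0.44=0.56; AND[a·b] → w = 0.4144
R2 (z=16.8): dim=0.60, dry=0.58; AND[a·b] → w = 0.3480
R3 (z=3.5): ¬dry=1−0.58=0.42, moderate=0.44; AND[a·b] → w = 0.1848
R4 (z=7.5): damp=0.74, ¬dim=1−0.60=0.40; AND[a·b] → w = 0.2960
R5 (z=44.4): dim=0.60, damp=0.74; AND[a·b] → w = 0.4440
Weighted average = (0.4144·44.9 + 0.3480·16.8 + 0.1848·3.5 + 0.2960·7.5 + 0.4440·44.4) / (0.4144 + 0.3480 + 0.1848 + 0.2960 + 0.4440)
  = 47.0334 / 1.6872 = 27.877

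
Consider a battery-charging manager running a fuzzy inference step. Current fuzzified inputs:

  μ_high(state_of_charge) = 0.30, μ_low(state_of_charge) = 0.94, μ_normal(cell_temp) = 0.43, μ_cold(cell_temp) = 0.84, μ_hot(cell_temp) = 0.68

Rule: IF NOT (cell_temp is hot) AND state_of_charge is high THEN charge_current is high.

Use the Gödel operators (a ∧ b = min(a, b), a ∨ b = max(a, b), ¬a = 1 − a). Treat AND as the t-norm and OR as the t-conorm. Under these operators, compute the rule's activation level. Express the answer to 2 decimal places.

firing strength: ¬hot=1−0.68=0.32, high=0.30; AND[min(a, b)] → w = 0.30

0.30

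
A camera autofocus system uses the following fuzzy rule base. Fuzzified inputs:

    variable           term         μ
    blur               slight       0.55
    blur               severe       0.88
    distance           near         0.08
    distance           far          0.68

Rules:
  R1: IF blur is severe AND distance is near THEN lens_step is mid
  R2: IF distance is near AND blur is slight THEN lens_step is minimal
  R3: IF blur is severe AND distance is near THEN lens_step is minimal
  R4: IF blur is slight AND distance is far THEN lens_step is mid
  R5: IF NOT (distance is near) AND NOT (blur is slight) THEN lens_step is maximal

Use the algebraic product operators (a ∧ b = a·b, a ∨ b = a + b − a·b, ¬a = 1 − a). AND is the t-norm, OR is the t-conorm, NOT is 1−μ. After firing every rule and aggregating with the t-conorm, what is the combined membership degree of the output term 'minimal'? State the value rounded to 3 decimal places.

0.111

R1: severe=0.88, near=0.08; AND[a·b] → w = 0.0704
R2: near=0.08, slight=0.55; AND[a·b] → w = 0.0440
R3: severe=0.88, near=0.08; AND[a·b] → w = 0.0704
R4: slight=0.55, far=0.68; AND[a·b] → w = 0.3740
R5: ¬near=1−0.08=0.92, ¬slight=1−0.55=0.45; AND[a·b] → w = 0.4140
Rules with consequent 'minimal': {R2, R3} → strengths 0.0440, 0.0704
Aggregate via t-conorm [a + b − a·b]: 0.1113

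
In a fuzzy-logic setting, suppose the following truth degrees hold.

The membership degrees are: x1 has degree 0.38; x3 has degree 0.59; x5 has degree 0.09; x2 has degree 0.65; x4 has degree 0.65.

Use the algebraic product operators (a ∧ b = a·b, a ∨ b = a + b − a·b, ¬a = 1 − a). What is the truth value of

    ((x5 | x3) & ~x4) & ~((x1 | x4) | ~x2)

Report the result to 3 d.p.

0.031

x5 | x3 = a + b − a·b on (0.0900, 0.5900) = 0.6269
~x4 = 1 − 0.6500 = 0.3500
(x5 | x3) & ~x4 = a·b on (0.6269, 0.3500) = 0.2194
x1 | x4 = a + b − a·b on (0.3800, 0.6500) = 0.7830
~x2 = 1 − 0.6500 = 0.3500
(x1 | x4) | ~x2 = a + b − a·b on (0.7830, 0.3500) = 0.8589
~((x1 | x4) | ~x2) = 1 − 0.8589 = 0.1411
((x5 | x3) & ~x4) & ~((x1 | x4) | ~x2) = a·b on (0.2194, 0.1411) = 0.0309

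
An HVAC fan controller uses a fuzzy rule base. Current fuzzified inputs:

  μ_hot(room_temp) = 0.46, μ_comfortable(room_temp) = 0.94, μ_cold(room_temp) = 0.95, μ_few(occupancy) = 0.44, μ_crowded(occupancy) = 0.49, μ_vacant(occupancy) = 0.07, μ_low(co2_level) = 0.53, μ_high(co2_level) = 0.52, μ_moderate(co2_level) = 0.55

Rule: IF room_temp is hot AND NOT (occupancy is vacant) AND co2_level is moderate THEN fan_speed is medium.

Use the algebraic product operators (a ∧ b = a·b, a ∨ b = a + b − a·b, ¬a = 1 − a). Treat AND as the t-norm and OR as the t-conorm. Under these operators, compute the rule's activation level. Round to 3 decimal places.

firing strength: hot=0.46, ¬vacant=1−0.07=0.93, moderate=0.55; AND[a·b] → w = 0.2353

0.235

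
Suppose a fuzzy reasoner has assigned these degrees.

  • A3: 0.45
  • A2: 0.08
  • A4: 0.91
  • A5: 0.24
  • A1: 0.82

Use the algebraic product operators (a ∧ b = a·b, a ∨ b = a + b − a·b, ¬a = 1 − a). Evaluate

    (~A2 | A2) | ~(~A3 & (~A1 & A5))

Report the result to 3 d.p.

~A2 = 1 − 0.0800 = 0.9200
~A2 | A2 = a + b − a·b on (0.9200, 0.0800) = 0.9264
~A3 = 1 − 0.4500 = 0.5500
~A1 = 1 − 0.8200 = 0.1800
~A1 & A5 = a·b on (0.1800, 0.2400) = 0.0432
~A3 & (~A1 & A5) = a·b on (0.5500, 0.0432) = 0.0238
~(~A3 & (~A1 & A5)) = 1 − 0.0238 = 0.9762
(~A2 | A2) | ~(~A3 & (~A1 & A5)) = a + b − a·b on (0.9264, 0.9762) = 0.9983

0.998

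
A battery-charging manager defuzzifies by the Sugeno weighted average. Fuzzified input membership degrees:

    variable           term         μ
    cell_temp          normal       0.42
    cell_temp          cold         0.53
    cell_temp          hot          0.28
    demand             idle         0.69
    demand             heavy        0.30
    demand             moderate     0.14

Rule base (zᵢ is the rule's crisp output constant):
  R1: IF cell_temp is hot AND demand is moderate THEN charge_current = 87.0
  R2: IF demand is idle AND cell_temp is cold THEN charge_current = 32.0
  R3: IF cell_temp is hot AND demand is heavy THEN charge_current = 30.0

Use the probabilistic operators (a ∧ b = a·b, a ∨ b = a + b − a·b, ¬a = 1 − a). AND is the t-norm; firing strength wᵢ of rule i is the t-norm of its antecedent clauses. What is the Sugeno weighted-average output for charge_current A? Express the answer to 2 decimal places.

R1 (z=87.0): hot=0.28, moderate=0.14; AND[a·b] → w = 0.0392
R2 (z=32.0): idle=0.69, cold=0.53; AND[a·b] → w = 0.3657
R3 (z=30.0): hot=0.28, heavy=0.30; AND[a·b] → w = 0.0840
Weighted average = (0.0392·87.0 + 0.3657·32.0 + 0.0840·30.0) / (0.0392 + 0.3657 + 0.0840)
  = 17.6328 / 0.4889 = 36.07

36.07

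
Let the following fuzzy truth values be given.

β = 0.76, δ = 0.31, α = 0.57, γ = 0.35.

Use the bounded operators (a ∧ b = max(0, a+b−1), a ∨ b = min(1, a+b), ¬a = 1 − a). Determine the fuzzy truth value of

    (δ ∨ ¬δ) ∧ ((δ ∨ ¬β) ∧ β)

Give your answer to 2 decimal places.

0.31

¬δ = 1 − 0.31 = 0.69
δ ∨ ¬δ = min(1, a+b) on (0.31, 0.69) = 1.00
¬β = 1 − 0.76 = 0.24
δ ∨ ¬β = min(1, a+b) on (0.31, 0.24) = 0.55
(δ ∨ ¬β) ∧ β = max(0, a+b−1) on (0.55, 0.76) = 0.31
(δ ∨ ¬δ) ∧ ((δ ∨ ¬β) ∧ β) = max(0, a+b−1) on (1.00, 0.31) = 0.31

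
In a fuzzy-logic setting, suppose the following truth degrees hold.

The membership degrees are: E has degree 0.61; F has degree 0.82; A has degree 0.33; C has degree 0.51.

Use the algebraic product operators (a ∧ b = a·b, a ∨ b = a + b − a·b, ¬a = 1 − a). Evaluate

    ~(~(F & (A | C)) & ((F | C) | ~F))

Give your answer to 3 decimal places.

0.583

A | C = a + b − a·b on (0.3300, 0.5100) = 0.6717
F & (A | C) = a·b on (0.8200, 0.6717) = 0.5508
~(F & (A | C)) = 1 − 0.5508 = 0.4492
F | C = a + b − a·b on (0.8200, 0.5100) = 0.9118
~F = 1 − 0.8200 = 0.1800
(F | C) | ~F = a + b − a·b on (0.9118, 0.1800) = 0.9277
~(F & (A | C)) & ((F | C) | ~F) = a·b on (0.4492, 0.9277) = 0.4167
~(~(F & (A | C)) & ((F | C) | ~F)) = 1 − 0.4167 = 0.5833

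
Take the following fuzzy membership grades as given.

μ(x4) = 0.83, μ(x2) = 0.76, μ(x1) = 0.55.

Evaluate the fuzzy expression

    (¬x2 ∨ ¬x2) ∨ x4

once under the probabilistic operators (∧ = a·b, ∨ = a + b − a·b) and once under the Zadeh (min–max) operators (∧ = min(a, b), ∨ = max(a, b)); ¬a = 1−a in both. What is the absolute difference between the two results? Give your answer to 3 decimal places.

0.072

Under probabilistic:
  ¬x2 = 1 − 0.7600 = 0.2400
  ¬x2 = 1 − 0.7600 = 0.2400
  ¬x2 ∨ ¬x2 = a + b − a·b on (0.2400, 0.2400) = 0.4224
  (¬x2 ∨ ¬x2) ∨ x4 = a + b − a·b on (0.4224, 0.8300) = 0.9018
  → value = 0.9018
Under Zadeh (min–max):
  ¬x2 = 1 − 0.76 = 0.24
  ¬x2 = 1 − 0.76 = 0.24
  ¬x2 ∨ ¬x2 = max(a, b) on (0.24, 0.24) = 0.24
  (¬x2 ∨ ¬x2) ∨ x4 = max(a, b) on (0.24, 0.83) = 0.83
  → value = 0.8300
|0.9018 − 0.8300| = 0.072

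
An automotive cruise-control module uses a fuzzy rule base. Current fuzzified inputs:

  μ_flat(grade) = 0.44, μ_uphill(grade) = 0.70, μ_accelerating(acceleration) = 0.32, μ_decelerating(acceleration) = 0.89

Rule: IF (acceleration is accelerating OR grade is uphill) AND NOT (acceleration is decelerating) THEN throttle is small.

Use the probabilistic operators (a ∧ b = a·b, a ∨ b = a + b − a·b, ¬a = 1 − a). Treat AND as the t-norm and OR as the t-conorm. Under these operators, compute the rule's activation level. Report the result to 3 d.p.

firing strength: (accelerating=0.32 OR uphill=0.70) = 0.7960; AND[a·b] with ¬decelerating=1−0.89=0.11 → w = 0.0876

0.088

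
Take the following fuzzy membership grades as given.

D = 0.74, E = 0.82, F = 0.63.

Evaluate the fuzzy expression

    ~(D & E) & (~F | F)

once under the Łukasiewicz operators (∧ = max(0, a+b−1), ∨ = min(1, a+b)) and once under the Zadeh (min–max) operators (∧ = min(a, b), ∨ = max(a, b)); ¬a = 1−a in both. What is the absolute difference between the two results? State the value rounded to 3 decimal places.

0.180

Under Łukasiewicz:
  D & E = max(0, a+b−1) on (0.74, 0.82) = 0.56
  ~(D & E) = 1 − 0.56 = 0.44
  ~F = 1 − 0.63 = 0.37
  ~F | F = min(1, a+b) on (0.37, 0.63) = 1.00
  ~(D & E) & (~F | F) = max(0, a+b−1) on (0.44, 1.00) = 0.44
  → value = 0.4400
Under Zadeh (min–max):
  D & E = min(a, b) on (0.74, 0.82) = 0.74
  ~(D & E) = 1 − 0.74 = 0.26
  ~F = 1 − 0.63 = 0.37
  ~F | F = max(a, b) on (0.37, 0.63) = 0.63
  ~(D & E) & (~F | F) = min(a, b) on (0.26, 0.63) = 0.26
  → value = 0.2600
|0.4400 − 0.2600| = 0.180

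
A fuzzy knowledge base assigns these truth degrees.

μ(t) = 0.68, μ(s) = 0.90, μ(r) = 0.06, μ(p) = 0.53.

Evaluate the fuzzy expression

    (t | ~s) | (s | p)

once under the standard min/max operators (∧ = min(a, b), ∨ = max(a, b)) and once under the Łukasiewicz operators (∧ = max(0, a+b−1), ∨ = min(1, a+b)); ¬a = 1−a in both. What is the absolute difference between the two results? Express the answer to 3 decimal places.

0.100

Under standard min/max:
  ~s = 1 − 0.90 = 0.10
  t | ~s = max(a, b) on (0.68, 0.10) = 0.68
  s | p = max(a, b) on (0.90, 0.53) = 0.90
  (t | ~s) | (s | p) = max(a, b) on (0.68, 0.90) = 0.90
  → value = 0.9000
Under Łukasiewicz:
  ~s = 1 − 0.90 = 0.10
  t | ~s = min(1, a+b) on (0.68, 0.10) = 0.78
  s | p = min(1, a+b) on (0.90, 0.53) = 1.00
  (t | ~s) | (s | p) = min(1, a+b) on (0.78, 1.00) = 1.00
  → value = 1.0000
|0.9000 − 1.0000| = 0.100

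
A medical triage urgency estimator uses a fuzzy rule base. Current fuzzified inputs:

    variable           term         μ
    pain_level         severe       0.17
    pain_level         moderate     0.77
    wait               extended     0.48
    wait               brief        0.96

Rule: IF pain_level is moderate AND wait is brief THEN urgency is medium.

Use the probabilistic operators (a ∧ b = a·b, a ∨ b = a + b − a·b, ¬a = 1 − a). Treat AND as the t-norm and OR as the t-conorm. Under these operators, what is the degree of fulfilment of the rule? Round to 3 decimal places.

firing strength: moderate=0.77, brief=0.96; AND[a·b] → w = 0.7392

0.739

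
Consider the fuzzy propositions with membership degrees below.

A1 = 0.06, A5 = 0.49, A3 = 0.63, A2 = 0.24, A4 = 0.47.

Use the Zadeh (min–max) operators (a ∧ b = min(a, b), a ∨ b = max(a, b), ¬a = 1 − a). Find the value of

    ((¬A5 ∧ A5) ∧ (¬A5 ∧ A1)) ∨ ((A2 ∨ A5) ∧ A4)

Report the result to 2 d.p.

0.47

¬A5 = 1 − 0.49 = 0.51
¬A5 ∧ A5 = min(a, b) on (0.51, 0.49) = 0.49
¬A5 = 1 − 0.49 = 0.51
¬A5 ∧ A1 = min(a, b) on (0.51, 0.06) = 0.06
(¬A5 ∧ A5) ∧ (¬A5 ∧ A1) = min(a, b) on (0.49, 0.06) = 0.06
A2 ∨ A5 = max(a, b) on (0.24, 0.49) = 0.49
(A2 ∨ A5) ∧ A4 = min(a, b) on (0.49, 0.47) = 0.47
((¬A5 ∧ A5) ∧ (¬A5 ∧ A1)) ∨ ((A2 ∨ A5) ∧ A4) = max(a, b) on (0.06, 0.47) = 0.47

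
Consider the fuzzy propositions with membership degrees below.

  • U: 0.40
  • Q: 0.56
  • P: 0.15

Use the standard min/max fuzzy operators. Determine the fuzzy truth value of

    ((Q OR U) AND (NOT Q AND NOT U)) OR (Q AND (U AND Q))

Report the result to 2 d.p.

Q OR U = max(a, b) on (0.56, 0.40) = 0.56
NOT Q = 1 − 0.56 = 0.44
NOT U = 1 − 0.40 = 0.60
NOT Q AND NOT U = min(a, b) on (0.44, 0.60) = 0.44
(Q OR U) AND (NOT Q AND NOT U) = min(a, b) on (0.56, 0.44) = 0.44
U AND Q = min(a, b) on (0.40, 0.56) = 0.40
Q AND (U AND Q) = min(a, b) on (0.56, 0.40) = 0.40
((Q OR U) AND (NOT Q AND NOT U)) OR (Q AND (U AND Q)) = max(a, b) on (0.44, 0.40) = 0.44

0.44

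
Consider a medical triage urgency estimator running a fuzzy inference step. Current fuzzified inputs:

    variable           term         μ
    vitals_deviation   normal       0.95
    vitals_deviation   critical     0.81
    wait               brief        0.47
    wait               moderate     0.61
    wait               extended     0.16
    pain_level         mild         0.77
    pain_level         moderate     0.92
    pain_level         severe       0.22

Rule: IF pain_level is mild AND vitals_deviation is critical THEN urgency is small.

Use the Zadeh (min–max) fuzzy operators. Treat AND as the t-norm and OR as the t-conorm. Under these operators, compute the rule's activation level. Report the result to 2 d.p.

0.77

firing strength: mild=0.77, critical=0.81; AND[min(a, b)] → w = 0.77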